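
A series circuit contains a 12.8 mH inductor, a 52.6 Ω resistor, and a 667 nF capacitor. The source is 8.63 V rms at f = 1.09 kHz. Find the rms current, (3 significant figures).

61.0 mA

ω = 2πf = 6849 rad/s
X_L = ωL = 87.7 Ω
X_C = 1/(ωC) = 219 Ω
Net reactance X = X_L − X_C = -131 Ω
Z = 52.6 − j131 Ω
|Z| = √(52.6² + 131²) = 141 Ω
I = V/|Z| = 8.63/141 = 61.0 mA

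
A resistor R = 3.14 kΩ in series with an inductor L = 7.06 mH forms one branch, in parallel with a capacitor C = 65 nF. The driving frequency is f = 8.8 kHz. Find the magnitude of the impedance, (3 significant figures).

280 Ω

ω = 2πf = 55290 rad/s
X_L = ωL = 390 Ω
X_C = 1/(ωC) = 278 Ω
Branch 1 (R+jX_L): Z₁ = 3140 + j390 Ω, |Z₁| = 3160 Ω
Branch 2 (−jX_C): Z₂ = −j278 Ω
Parallel: Z = Z₁Z₂/(Z₁+Z₂), |Z| = 280 Ω, ∠Z = -85.0°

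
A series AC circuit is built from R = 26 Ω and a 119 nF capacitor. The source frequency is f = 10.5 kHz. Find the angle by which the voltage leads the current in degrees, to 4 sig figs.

ω = 2πf = 65970 rad/s
X_C = 1/(ωC) = 127.4 Ω
Z = 26.00 − j127.4 Ω
|Z| = √(26.00² + 127.4²) = 130.0 Ω
∠Z = arctan(-127.4/26.00) = -78.46°

-78.46°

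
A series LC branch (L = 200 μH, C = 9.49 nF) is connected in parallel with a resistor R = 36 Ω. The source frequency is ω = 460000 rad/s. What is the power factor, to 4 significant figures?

0.9672

X_L = ωL = 92.00 Ω
X_C = 1/(ωC) = 229.1 Ω
Branch 1: Z₁ = R = 36.00 Ω
Branch 2 (series LC): Z₂ = j(X_L − X_C) = −j137.1 Ω
Parallel: Z = Z₁Z₂/(Z₁+Z₂), |Z| = 34.82 Ω, ∠Z = -14.72°
cos φ = cos(-14.72°) = 0.9672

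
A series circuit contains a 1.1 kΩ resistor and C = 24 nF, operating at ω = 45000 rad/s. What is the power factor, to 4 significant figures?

0.7650

X_C = 1/(ωC) = 925.9 Ω
Z = 1100 − j925.9 Ω
|Z| = √(1100² + 925.9²) = 1438 Ω
∠Z = arctan(-925.9/1100) = -40.09°
cos φ = cos(-40.09°) = 0.7650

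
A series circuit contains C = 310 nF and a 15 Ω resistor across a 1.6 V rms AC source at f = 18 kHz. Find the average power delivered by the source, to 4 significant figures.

36.98 mW

ω = 2πf = 113100 rad/s
X_C = 1/(ωC) = 28.52 Ω
Z = 15.00 − j28.52 Ω
|Z| = √(15.00² + 28.52²) = 32.23 Ω
∠Z = arctan(-28.52/15.00) = -62.26°
I = V/|Z| = 49.65 mA
P = VI cos φ = 1.6 × 0.04965 × cos(-62.26°) = 36.98 mW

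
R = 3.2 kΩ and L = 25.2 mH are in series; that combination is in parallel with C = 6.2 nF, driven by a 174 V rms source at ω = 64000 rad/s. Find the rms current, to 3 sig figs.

X_L = ωL = 1610 Ω
X_C = 1/(ωC) = 2520 Ω
Branch 1 (R+jX_L): Z₁ = 3200 + j1610 Ω, |Z₁| = 3580 Ω
Branch 2 (−jX_C): Z₂ = −j2520 Ω
Parallel: Z = Z₁Z₂/(Z₁+Z₂), |Z| = 2720 Ω, ∠Z = -47.4°
I = V/|Z| = 174/2720 = 64.1 mA

64.1 mA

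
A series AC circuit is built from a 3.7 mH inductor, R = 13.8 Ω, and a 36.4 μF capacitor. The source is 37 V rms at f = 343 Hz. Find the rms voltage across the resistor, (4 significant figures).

ω = 2πf = 2155 rad/s
X_L = ωL = 7.974 Ω
X_C = 1/(ωC) = 12.75 Ω
Net reactance X = X_L − X_C = -4.773 Ω
Z = 13.80 − j4.773 Ω
|Z| = √(13.80² + 4.773²) = 14.60 Ω
I = V/|Z| = 2.534 A
V_R = I·|Z_R| = 2.534 × 13.80 = 34.97 V

34.97 V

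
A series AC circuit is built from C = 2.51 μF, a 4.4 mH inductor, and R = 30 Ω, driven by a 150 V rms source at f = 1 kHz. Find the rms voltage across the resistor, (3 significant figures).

ω = 2πf = 6283 rad/s
X_L = ωL = 27.6 Ω
X_C = 1/(ωC) = 63.4 Ω
Net reactance X = X_L − X_C = -35.8 Ω
Z = 30.0 − j35.8 Ω
|Z| = √(30.0² + 35.8²) = 46.7 Ω
I = V/|Z| = 3.21 A
V_R = I·|Z_R| = 3.21 × 30.0 = 96.4 V

96.4 V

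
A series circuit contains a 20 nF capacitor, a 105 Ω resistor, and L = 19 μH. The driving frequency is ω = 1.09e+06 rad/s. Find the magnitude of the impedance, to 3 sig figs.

X_L = ωL = 20.7 Ω
X_C = 1/(ωC) = 45.9 Ω
Net reactance X = X_L − X_C = -25.2 Ω
Z = 105 − j25.2 Ω
|Z| = √(105² + 25.2²) = 108 Ω

108 Ω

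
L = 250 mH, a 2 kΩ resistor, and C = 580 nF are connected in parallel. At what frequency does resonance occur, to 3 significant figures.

ω₀ = 1/√(LC) = 1/√(0.25 × 5.8e-07) = 2626 rad/s
f₀ = ω₀/(2π) = 418 Hz

418 Hz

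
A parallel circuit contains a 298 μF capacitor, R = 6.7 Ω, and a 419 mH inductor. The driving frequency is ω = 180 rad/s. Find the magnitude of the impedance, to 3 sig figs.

X_L = ωL = 75.4 Ω
X_C = 1/(ωC) = 18.6 Ω
Parallel: admittances add. Y = 1/R + 1/(jωL) + jωC
Y = (0.149 + j0.0404) S
|Y| = 0.155 S → |Z| = 1/|Y| = 6.47 Ω, ∠Z = −∠Y = -15.1°

6.47 Ω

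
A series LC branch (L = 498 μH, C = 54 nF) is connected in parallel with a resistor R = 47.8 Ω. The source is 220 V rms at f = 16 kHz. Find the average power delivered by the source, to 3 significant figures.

ω = 2πf = 100500 rad/s
X_L = ωL = 50.1 Ω
X_C = 1/(ωC) = 184 Ω
Branch 1: Z₁ = R = 47.8 Ω
Branch 2 (series LC): Z₂ = j(X_L − X_C) = −j134 Ω
Parallel: Z = Z₁Z₂/(Z₁+Z₂), |Z| = 45.0 Ω, ∠Z = -19.6°
I = V/|Z| = 4.89 A
P = VI cos φ = 220 × 4.89 × cos(-19.6°) = 1.01 kW

1.01 kW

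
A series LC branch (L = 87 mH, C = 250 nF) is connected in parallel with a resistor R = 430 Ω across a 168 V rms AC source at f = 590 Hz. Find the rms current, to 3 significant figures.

ω = 2πf = 3707 rad/s
X_L = ωL = 323 Ω
X_C = 1/(ωC) = 1080 Ω
Branch 1: Z₁ = R = 430 Ω
Branch 2 (series LC): Z₂ = j(X_L − X_C) = −j757 Ω
Parallel: Z = Z₁Z₂/(Z₁+Z₂), |Z| = 374 Ω, ∠Z = -29.6°
I = V/|Z| = 168/374 = 449 mA

449 mA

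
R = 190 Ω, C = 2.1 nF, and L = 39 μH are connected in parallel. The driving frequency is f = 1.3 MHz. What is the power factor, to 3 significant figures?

0.352

ω = 2πf = 8.168e+06 rad/s
X_L = ωL = 319 Ω
X_C = 1/(ωC) = 58.3 Ω
Parallel: admittances add. Y = 1/R + 1/(jωL) + jωC
Y = (0.00526 + j0.0140) S
|Y| = 0.0150 S → |Z| = 1/|Y| = 66.8 Ω, ∠Z = −∠Y = -69.4°
cos φ = cos(-69.4°) = 0.352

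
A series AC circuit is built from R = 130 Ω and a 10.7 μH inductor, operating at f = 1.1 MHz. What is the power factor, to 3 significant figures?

0.869

ω = 2πf = 6.912e+06 rad/s
X_L = ωL = 74.0 Ω
Z = 130 + j74.0 Ω
|Z| = √(130² + 74.0²) = 150 Ω
∠Z = arctan(74.0/130) = 29.6°
cos φ = cos(29.6°) = 0.869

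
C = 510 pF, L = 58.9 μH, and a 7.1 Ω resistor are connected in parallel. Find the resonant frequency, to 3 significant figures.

ω₀ = 1/√(LC) = 1/√(5.89e-05 × 5.1e-10) = 5.77e+06 rad/s
f₀ = ω₀/(2π) = 918 kHz

918 kHz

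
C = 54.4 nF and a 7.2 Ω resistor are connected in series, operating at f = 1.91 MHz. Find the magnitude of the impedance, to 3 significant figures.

7.36 Ω

ω = 2πf = 1.2e+07 rad/s
X_C = 1/(ωC) = 1.53 Ω
Z = 7.20 − j1.53 Ω
|Z| = √(7.20² + 1.53²) = 7.36 Ω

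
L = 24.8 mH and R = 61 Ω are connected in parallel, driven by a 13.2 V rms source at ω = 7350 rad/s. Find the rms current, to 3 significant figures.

X_L = ωL = 182 Ω
Parallel: admittances add. Y = 1/R + 1/(jωL)
Y = (0.0164 − j0.00549) S
|Y| = 0.0173 S → |Z| = 1/|Y| = 57.8 Ω, ∠Z = −∠Y = 18.5°
I = V/|Z| = 13.2/57.8 = 228 mA

228 mA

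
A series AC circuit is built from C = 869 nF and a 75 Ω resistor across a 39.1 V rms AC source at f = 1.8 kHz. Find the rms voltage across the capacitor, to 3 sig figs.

31.5 V

ω = 2πf = 11310 rad/s
X_C = 1/(ωC) = 102 Ω
Z = 75.0 − j102 Ω
|Z| = √(75.0² + 102²) = 126 Ω
I = V/|Z| = 309 mA
V_C = I·|Z_C| = 0.309 × 102 = 31.5 V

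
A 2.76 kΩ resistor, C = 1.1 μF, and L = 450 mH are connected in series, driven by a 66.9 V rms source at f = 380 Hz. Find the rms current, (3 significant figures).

23.5 mA

ω = 2πf = 2388 rad/s
X_L = ωL = 1070 Ω
X_C = 1/(ωC) = 381 Ω
Net reactance X = X_L − X_C = 694 Ω
Z = 2760 + j694 Ω
|Z| = √(2760² + 694²) = 2850 Ω
I = V/|Z| = 66.9/2850 = 23.5 mA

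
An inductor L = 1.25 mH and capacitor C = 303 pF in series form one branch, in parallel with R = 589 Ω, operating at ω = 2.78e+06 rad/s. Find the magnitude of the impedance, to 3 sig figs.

570 Ω

X_L = ωL = 3480 Ω
X_C = 1/(ωC) = 1190 Ω
Branch 1: Z₁ = R = 589 Ω
Branch 2 (series LC): Z₂ = j(X_L − X_C) = j2290 Ω
Parallel: Z = Z₁Z₂/(Z₁+Z₂), |Z| = 570 Ω, ∠Z = 14.4°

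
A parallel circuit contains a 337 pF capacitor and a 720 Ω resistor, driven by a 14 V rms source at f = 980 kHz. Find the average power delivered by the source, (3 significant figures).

272 mW

ω = 2πf = 6.158e+06 rad/s
X_C = 1/(ωC) = 482 Ω
Parallel: admittances add. Y = 1/R + jωC
Y = (0.00139 + j0.00208) S
|Y| = 0.00250 S → |Z| = 1/|Y| = 400 Ω, ∠Z = −∠Y = -56.2°
I = V/|Z| = 35.0 mA
P = VI cos φ = 14 × 0.0350 × cos(-56.2°) = 272 mW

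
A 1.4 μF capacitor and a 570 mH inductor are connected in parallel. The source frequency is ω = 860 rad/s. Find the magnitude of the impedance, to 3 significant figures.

1200 Ω

X_L = ωL = 490 Ω
X_C = 1/(ωC) = 831 Ω
Parallel: admittances add. Y = 1/(jωL) + jωC
Y = (0 − j0.000836) S
|Y| = 0.000836 S → |Z| = 1/|Y| = 1200 Ω, ∠Z = −∠Y = 90.0°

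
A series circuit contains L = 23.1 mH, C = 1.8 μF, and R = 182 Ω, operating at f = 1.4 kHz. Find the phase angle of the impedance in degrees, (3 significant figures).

37.6°

ω = 2πf = 8796 rad/s
X_L = ωL = 203 Ω
X_C = 1/(ωC) = 63.2 Ω
Net reactance X = X_L − X_C = 140 Ω
Z = 182 + j140 Ω
|Z| = √(182² + 140²) = 230 Ω
∠Z = arctan(140/182) = 37.6°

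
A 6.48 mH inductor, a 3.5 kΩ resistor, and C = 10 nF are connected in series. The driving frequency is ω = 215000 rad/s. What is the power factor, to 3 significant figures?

0.967

X_L = ωL = 1390 Ω
X_C = 1/(ωC) = 465 Ω
Net reactance X = X_L − X_C = 928 Ω
Z = 3500 + j928 Ω
|Z| = √(3500² + 928²) = 3620 Ω
∠Z = arctan(928/3500) = 14.9°
cos φ = cos(14.9°) = 0.967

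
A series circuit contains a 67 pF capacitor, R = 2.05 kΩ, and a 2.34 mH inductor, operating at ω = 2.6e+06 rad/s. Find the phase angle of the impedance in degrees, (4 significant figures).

9.511°

X_L = ωL = 6084 Ω
X_C = 1/(ωC) = 5741 Ω
Net reactance X = X_L − X_C = 343.5 Ω
Z = 2050 + j343.5 Ω
|Z| = √(2050² + 343.5²) = 2079 Ω
∠Z = arctan(343.5/2050) = 9.511°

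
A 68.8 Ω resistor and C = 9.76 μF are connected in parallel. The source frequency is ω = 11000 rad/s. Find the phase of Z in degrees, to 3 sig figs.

-82.3°

X_C = 1/(ωC) = 9.31 Ω
Parallel: admittances add. Y = 1/R + jωC
Y = (0.0145 + j0.107) S
|Y| = 0.108 S → |Z| = 1/|Y| = 9.23 Ω, ∠Z = −∠Y = -82.3°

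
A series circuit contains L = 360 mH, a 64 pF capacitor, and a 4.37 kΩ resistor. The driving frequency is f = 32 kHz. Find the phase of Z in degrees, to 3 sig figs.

ω = 2πf = 201100 rad/s
X_L = ωL = 72400 Ω
X_C = 1/(ωC) = 77700 Ω
Net reactance X = X_L − X_C = -5330 Ω
Z = 4370 − j5330 Ω
|Z| = √(4370² + 5330²) = 6890 Ω
∠Z = arctan(-5330/4370) = -50.7°

-50.7°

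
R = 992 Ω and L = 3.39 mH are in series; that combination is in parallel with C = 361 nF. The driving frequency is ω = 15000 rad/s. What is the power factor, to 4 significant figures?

0.1842

X_L = ωL = 50.85 Ω
X_C = 1/(ωC) = 184.7 Ω
Branch 1 (R+jX_L): Z₁ = 992.0 + j50.85 Ω, |Z₁| = 993.3 Ω
Branch 2 (−jX_C): Z₂ = −j184.7 Ω
Parallel: Z = Z₁Z₂/(Z₁+Z₂), |Z| = 183.3 Ω, ∠Z = -79.38°
cos φ = cos(-79.38°) = 0.1842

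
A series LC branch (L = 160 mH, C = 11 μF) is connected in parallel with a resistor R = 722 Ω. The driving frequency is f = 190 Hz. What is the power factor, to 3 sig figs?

0.157

ω = 2πf = 1194 rad/s
X_L = ωL = 191 Ω
X_C = 1/(ωC) = 76.2 Ω
Branch 1: Z₁ = R = 722 Ω
Branch 2 (series LC): Z₂ = j(X_L − X_C) = j115 Ω
Parallel: Z = Z₁Z₂/(Z₁+Z₂), |Z| = 113 Ω, ∠Z = 81.0°
cos φ = cos(81.0°) = 0.157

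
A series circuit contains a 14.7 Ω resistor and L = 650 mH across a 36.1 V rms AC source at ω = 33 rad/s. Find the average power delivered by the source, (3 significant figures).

X_L = ωL = 21.4 Ω
Z = 14.7 + j21.4 Ω
|Z| = √(14.7² + 21.4²) = 26.0 Ω
∠Z = arctan(21.4/14.7) = 55.6°
I = V/|Z| = 1.39 A
P = VI cos φ = 36.1 × 1.39 × cos(55.6°) = 28.3 W

28.3 W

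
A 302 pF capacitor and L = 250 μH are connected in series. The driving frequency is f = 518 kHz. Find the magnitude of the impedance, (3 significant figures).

ω = 2πf = 3.255e+06 rad/s
X_L = ωL = 814 Ω
X_C = 1/(ωC) = 1020 Ω
Net reactance X = X_L − X_C = -204 Ω
Z = − j204 Ω
|Z| = √(0² + 204²) = 204 Ω

204 Ω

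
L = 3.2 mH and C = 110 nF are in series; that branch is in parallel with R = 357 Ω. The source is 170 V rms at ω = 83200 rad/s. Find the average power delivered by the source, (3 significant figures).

81.0 W

X_L = ωL = 266 Ω
X_C = 1/(ωC) = 109 Ω
Branch 1: Z₁ = R = 357 Ω
Branch 2 (series LC): Z₂ = j(X_L − X_C) = j157 Ω
Parallel: Z = Z₁Z₂/(Z₁+Z₂), |Z| = 144 Ω, ∠Z = 66.3°
I = V/|Z| = 1.18 A
P = VI cos φ = 170 × 1.18 × cos(66.3°) = 81.0 W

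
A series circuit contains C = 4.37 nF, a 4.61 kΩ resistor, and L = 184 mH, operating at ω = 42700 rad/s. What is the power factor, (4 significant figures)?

0.8792

X_L = ωL = 7857 Ω
X_C = 1/(ωC) = 5359 Ω
Net reactance X = X_L − X_C = 2498 Ω
Z = 4610 + j2498 Ω
|Z| = √(4610² + 2498²) = 5243 Ω
∠Z = arctan(2498/4610) = 28.45°
cos φ = cos(28.45°) = 0.8792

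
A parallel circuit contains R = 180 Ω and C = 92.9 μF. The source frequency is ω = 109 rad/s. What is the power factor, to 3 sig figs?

0.481

X_C = 1/(ωC) = 98.8 Ω
Parallel: admittances add. Y = 1/R + jωC
Y = (0.00556 + j0.0101) S
|Y| = 0.0115 S → |Z| = 1/|Y| = 86.6 Ω, ∠Z = −∠Y = -61.2°
cos φ = cos(-61.2°) = 0.481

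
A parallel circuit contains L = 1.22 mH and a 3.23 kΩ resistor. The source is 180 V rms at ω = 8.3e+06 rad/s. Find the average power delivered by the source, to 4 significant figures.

X_L = ωL = 10130 Ω
Parallel: admittances add. Y = 1/R + 1/(jωL)
Y = (0.0003096 − j9.876e-05) S
|Y| = 0.0003250 S → |Z| = 1/|Y| = 3077 Ω, ∠Z = −∠Y = 17.69°
I = V/|Z| = 58.49 mA
P = VI cos φ = 180 × 0.05849 × cos(17.69°) = 10.03 W

10.03 W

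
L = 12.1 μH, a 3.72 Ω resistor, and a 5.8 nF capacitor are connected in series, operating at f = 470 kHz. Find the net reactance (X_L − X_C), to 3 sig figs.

-22.7 Ω

ω = 2πf = 2.953e+06 rad/s
X_L = ωL = 35.7 Ω
X_C = 1/(ωC) = 58.4 Ω
X = 35.7 − 58.4 = -22.7 Ω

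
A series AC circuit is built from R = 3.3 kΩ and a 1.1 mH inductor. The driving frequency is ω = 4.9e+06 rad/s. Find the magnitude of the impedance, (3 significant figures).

6320 Ω

X_L = ωL = 5390 Ω
Z = 3300 + j5390 Ω
|Z| = √(3300² + 5390²) = 6320 Ω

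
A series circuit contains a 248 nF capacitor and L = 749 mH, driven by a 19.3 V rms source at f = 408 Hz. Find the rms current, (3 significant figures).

ω = 2πf = 2564 rad/s
X_L = ωL = 1920 Ω
X_C = 1/(ωC) = 1570 Ω
Net reactance X = X_L − X_C = 347 Ω
Z = j347 Ω
|Z| = √(0² + 347²) = 347 Ω
I = V/|Z| = 19.3/347 = 55.6 mA

55.6 mA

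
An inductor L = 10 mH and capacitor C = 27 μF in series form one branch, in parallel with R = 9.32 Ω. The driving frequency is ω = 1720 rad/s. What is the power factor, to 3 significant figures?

X_L = ωL = 17.2 Ω
X_C = 1/(ωC) = 21.5 Ω
Branch 1: Z₁ = R = 9.32 Ω
Branch 2 (series LC): Z₂ = j(X_L − X_C) = −j4.33 Ω
Parallel: Z = Z₁Z₂/(Z₁+Z₂), |Z| = 3.93 Ω, ∠Z = -65.1°
cos φ = cos(-65.1°) = 0.422

0.422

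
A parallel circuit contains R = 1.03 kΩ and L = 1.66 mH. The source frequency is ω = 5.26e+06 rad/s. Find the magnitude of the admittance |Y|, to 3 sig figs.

X_L = ωL = 8730 Ω
Parallel: admittances add. Y = 1/R + 1/(jωL)
Y = (0.000971 − j0.000115) S
|Y| = 0.000978 S → |Z| = 1/|Y| = 1020 Ω, ∠Z = −∠Y = 6.73°

978 μS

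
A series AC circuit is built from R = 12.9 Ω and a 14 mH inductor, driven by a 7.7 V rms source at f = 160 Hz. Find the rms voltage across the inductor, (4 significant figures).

5.676 V

ω = 2πf = 1005 rad/s
X_L = ωL = 14.07 Ω
Z = 12.90 + j14.07 Ω
|Z| = √(12.90² + 14.07²) = 19.09 Ω
I = V/|Z| = 403.3 mA
V_L = I·|Z_L| = 0.4033 × 14.07 = 5.676 V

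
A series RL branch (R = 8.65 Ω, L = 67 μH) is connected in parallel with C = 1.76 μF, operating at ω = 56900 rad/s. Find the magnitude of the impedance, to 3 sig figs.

8.88 Ω

X_L = ωL = 3.81 Ω
X_C = 1/(ωC) = 9.99 Ω
Branch 1 (R+jX_L): Z₁ = 8.65 + j3.81 Ω, |Z₁| = 9.45 Ω
Branch 2 (−jX_C): Z₂ = −j9.99 Ω
Parallel: Z = Z₁Z₂/(Z₁+Z₂), |Z| = 8.88 Ω, ∠Z = -30.7°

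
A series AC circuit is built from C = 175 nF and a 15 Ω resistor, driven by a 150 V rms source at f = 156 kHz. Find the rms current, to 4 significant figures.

ω = 2πf = 980200 rad/s
X_C = 1/(ωC) = 5.830 Ω
Z = 15.00 − j5.830 Ω
|Z| = √(15.00² + 5.830²) = 16.09 Ω
I = V/|Z| = 150/16.09 = 9.321 A

9.321 A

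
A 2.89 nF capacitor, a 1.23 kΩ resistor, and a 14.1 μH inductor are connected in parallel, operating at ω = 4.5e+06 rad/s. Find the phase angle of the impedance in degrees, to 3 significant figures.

X_L = ωL = 63.5 Ω
X_C = 1/(ωC) = 76.9 Ω
Parallel: admittances add. Y = 1/R + 1/(jωL) + jωC
Y = (0.000813 − j0.00276) S
|Y| = 0.00287 S → |Z| = 1/|Y| = 348 Ω, ∠Z = −∠Y = 73.6°

73.6°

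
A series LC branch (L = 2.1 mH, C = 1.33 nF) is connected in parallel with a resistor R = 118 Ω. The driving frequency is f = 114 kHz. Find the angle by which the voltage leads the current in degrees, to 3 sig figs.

ω = 2πf = 716300 rad/s
X_L = ωL = 1500 Ω
X_C = 1/(ωC) = 1050 Ω
Branch 1: Z₁ = R = 118 Ω
Branch 2 (series LC): Z₂ = j(X_L − X_C) = j454 Ω
Parallel: Z = Z₁Z₂/(Z₁+Z₂), |Z| = 114 Ω, ∠Z = 14.6°

14.6°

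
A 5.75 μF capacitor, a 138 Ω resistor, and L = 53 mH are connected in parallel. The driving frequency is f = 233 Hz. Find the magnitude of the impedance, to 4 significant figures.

ω = 2πf = 1464 rad/s
X_L = ωL = 77.59 Ω
X_C = 1/(ωC) = 118.8 Ω
Parallel: admittances add. Y = 1/R + 1/(jωL) + jωC
Y = (0.007246 − j0.004470) S
|Y| = 0.008514 S → |Z| = 1/|Y| = 117.5 Ω, ∠Z = −∠Y = 31.67°

117.5 Ω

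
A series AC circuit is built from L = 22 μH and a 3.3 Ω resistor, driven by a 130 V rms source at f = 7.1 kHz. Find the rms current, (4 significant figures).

37.76 A

ω = 2πf = 44610 rad/s
X_L = ωL = 0.9814 Ω
Z = 3.300 + j0.9814 Ω
|Z| = √(3.300² + 0.9814²) = 3.443 Ω
I = V/|Z| = 130/3.443 = 37.76 A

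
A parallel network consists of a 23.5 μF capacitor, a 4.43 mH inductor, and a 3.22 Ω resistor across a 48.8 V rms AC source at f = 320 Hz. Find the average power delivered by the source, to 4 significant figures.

739.6 W

ω = 2πf = 2011 rad/s
X_L = ωL = 8.907 Ω
X_C = 1/(ωC) = 21.16 Ω
Parallel: admittances add. Y = 1/R + 1/(jωL) + jωC
Y = (0.3106 − j0.06502) S
|Y| = 0.3173 S → |Z| = 1/|Y| = 3.152 Ω, ∠Z = −∠Y = 11.83°
I = V/|Z| = 15.48 A
P = VI cos φ = 48.8 × 15.48 × cos(11.83°) = 739.6 W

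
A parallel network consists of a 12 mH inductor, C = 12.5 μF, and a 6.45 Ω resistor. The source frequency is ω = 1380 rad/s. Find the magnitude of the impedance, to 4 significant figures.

6.214 Ω

X_L = ωL = 16.56 Ω
X_C = 1/(ωC) = 57.97 Ω
Parallel: admittances add. Y = 1/R + 1/(jωL) + jωC
Y = (0.1550 − j0.04314) S
|Y| = 0.1609 S → |Z| = 1/|Y| = 6.214 Ω, ∠Z = −∠Y = 15.55°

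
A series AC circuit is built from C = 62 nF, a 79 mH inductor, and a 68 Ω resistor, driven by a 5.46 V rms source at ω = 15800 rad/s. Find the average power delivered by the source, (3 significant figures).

X_L = ωL = 1250 Ω
X_C = 1/(ωC) = 1020 Ω
Net reactance X = X_L − X_C = 227 Ω
Z = 68.0 + j227 Ω
|Z| = √(68.0² + 227²) = 237 Ω
∠Z = arctan(227/68.0) = 73.3°
I = V/|Z| = 23.0 mA
P = VI cos φ = 5.46 × 0.0230 × cos(73.3°) = 36.0 mW

36.0 mW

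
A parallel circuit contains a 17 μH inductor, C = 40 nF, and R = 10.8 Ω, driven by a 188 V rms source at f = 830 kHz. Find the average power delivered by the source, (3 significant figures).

ω = 2πf = 5.215e+06 rad/s
X_L = ωL = 88.7 Ω
X_C = 1/(ωC) = 4.79 Ω
Parallel: admittances add. Y = 1/R + 1/(jωL) + jωC
Y = (0.0926 + j0.197) S
|Y| = 0.218 S → |Z| = 1/|Y| = 4.59 Ω, ∠Z = −∠Y = -64.9°
I = V/|Z| = 41.0 A
P = VI cos φ = 188 × 41.0 × cos(-64.9°) = 3.27 kW

3.27 kW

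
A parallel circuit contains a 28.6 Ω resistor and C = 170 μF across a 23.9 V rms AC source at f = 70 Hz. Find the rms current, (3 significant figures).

1.97 A

ω = 2πf = 439.8 rad/s
X_C = 1/(ωC) = 13.4 Ω
Parallel: admittances add. Y = 1/R + jωC
Y = (0.0350 + j0.0748) S
|Y| = 0.0825 S → |Z| = 1/|Y| = 12.1 Ω, ∠Z = −∠Y = -64.9°
I = V/|Z| = 23.9/12.1 = 1.97 A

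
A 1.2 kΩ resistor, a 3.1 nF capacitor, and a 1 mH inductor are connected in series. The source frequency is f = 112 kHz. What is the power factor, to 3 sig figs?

0.980

ω = 2πf = 703700 rad/s
X_L = ωL = 704 Ω
X_C = 1/(ωC) = 458 Ω
Net reactance X = X_L − X_C = 245 Ω
Z = 1200 + j245 Ω
|Z| = √(1200² + 245²) = 1220 Ω
∠Z = arctan(245/1200) = 11.6°
cos φ = cos(11.6°) = 0.980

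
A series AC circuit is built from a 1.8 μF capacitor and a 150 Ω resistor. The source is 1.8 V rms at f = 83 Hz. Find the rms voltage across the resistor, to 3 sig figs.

ω = 2πf = 521.5 rad/s
X_C = 1/(ωC) = 1070 Ω
Z = 150 − j1070 Ω
|Z| = √(150² + 1070²) = 1080 Ω
I = V/|Z| = 1.67 mA
V_R = I·|Z_R| = 0.00167 × 150 = 0.251 V

0.251 V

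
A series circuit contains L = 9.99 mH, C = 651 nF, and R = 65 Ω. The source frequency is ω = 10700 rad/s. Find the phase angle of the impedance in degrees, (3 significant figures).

-29.4°

X_L = ωL = 107 Ω
X_C = 1/(ωC) = 144 Ω
Net reactance X = X_L − X_C = -36.7 Ω
Z = 65.0 − j36.7 Ω
|Z| = √(65.0² + 36.7²) = 74.6 Ω
∠Z = arctan(-36.7/65.0) = -29.4°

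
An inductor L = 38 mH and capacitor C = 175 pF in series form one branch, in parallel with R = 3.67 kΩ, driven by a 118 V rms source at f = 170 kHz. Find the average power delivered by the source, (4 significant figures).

3.794 W

ω = 2πf = 1.068e+06 rad/s
X_L = ωL = 40590 Ω
X_C = 1/(ωC) = 5350 Ω
Branch 1: Z₁ = R = 3670 Ω
Branch 2 (series LC): Z₂ = j(X_L − X_C) = j35240 Ω
Parallel: Z = Z₁Z₂/(Z₁+Z₂), |Z| = 3650 Ω, ∠Z = 5.946°
I = V/|Z| = 32.33 mA
P = VI cos φ = 118 × 0.03233 × cos(5.946°) = 3.794 W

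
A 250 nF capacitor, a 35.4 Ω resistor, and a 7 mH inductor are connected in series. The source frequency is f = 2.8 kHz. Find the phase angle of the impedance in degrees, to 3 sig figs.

ω = 2πf = 17590 rad/s
X_L = ωL = 123 Ω
X_C = 1/(ωC) = 227 Ω
Net reactance X = X_L − X_C = -104 Ω
Z = 35.4 − j104 Ω
|Z| = √(35.4² + 104²) = 110 Ω
∠Z = arctan(-104/35.4) = -71.2°

-71.2°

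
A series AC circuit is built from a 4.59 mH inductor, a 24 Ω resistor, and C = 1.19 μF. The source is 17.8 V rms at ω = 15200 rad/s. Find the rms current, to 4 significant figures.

X_L = ωL = 69.77 Ω
X_C = 1/(ωC) = 55.29 Ω
Net reactance X = X_L − X_C = 14.48 Ω
Z = 24.00 + j14.48 Ω
|Z| = √(24.00² + 14.48²) = 28.03 Ω
I = V/|Z| = 17.8/28.03 = 635.0 mA

635.0 mA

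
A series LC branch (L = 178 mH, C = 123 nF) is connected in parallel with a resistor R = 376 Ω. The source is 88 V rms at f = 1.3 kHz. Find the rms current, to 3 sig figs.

303 mA

ω = 2πf = 8168 rad/s
X_L = ωL = 1450 Ω
X_C = 1/(ωC) = 995 Ω
Branch 1: Z₁ = R = 376 Ω
Branch 2 (series LC): Z₂ = j(X_L − X_C) = j459 Ω
Parallel: Z = Z₁Z₂/(Z₁+Z₂), |Z| = 291 Ω, ∠Z = 39.3°
I = V/|Z| = 88/291 = 303 mA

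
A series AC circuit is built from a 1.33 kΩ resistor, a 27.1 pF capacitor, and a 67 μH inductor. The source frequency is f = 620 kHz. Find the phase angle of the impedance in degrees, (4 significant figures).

ω = 2πf = 3.896e+06 rad/s
X_L = ωL = 261.0 Ω
X_C = 1/(ωC) = 9472 Ω
Net reactance X = X_L − X_C = -9211 Ω
Z = 1330 − j9211 Ω
|Z| = √(1330² + 9211²) = 9307 Ω
∠Z = arctan(-9211/1330) = -81.78°

-81.78°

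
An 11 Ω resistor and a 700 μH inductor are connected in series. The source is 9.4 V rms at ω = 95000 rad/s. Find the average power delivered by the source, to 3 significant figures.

X_L = ωL = 66.5 Ω
Z = 11.0 + j66.5 Ω
|Z| = √(11.0² + 66.5²) = 67.4 Ω
∠Z = arctan(66.5/11.0) = 80.6°
I = V/|Z| = 139 mA
P = VI cos φ = 9.4 × 0.139 × cos(80.6°) = 214 mW

214 mW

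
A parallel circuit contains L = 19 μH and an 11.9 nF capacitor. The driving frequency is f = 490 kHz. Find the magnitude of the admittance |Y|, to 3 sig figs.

19.5 mS

ω = 2πf = 3.079e+06 rad/s
X_L = ωL = 58.5 Ω
X_C = 1/(ωC) = 27.3 Ω
Parallel: admittances add. Y = 1/(jωL) + jωC
Y = (0 + j0.0195) S
|Y| = 0.0195 S → |Z| = 1/|Y| = 51.2 Ω, ∠Z = −∠Y = -90.0°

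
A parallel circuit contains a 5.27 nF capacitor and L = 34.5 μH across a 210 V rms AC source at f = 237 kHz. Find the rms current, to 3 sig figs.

2.44 A

ω = 2πf = 1.489e+06 rad/s
X_L = ωL = 51.4 Ω
X_C = 1/(ωC) = 127 Ω
Parallel: admittances add. Y = 1/(jωL) + jωC
Y = (0 − j0.0116) S
|Y| = 0.0116 S → |Z| = 1/|Y| = 86.1 Ω, ∠Z = −∠Y = 90.0°
I = V/|Z| = 210/86.1 = 2.44 A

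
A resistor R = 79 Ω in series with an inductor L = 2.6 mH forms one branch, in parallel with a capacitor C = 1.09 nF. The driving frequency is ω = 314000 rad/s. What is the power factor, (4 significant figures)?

0.1336

X_L = ωL = 816.4 Ω
X_C = 1/(ωC) = 2922 Ω
Branch 1 (R+jX_L): Z₁ = 79.00 + j816.4 Ω, |Z₁| = 820.2 Ω
Branch 2 (−jX_C): Z₂ = −j2922 Ω
Parallel: Z = Z₁Z₂/(Z₁+Z₂), |Z| = 1137 Ω, ∠Z = 82.32°
cos φ = cos(82.32°) = 0.1336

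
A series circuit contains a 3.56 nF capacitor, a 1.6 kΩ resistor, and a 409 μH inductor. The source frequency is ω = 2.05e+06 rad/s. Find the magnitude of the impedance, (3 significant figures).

X_L = ωL = 838 Ω
X_C = 1/(ωC) = 137 Ω
Net reactance X = X_L − X_C = 701 Ω
Z = 1600 + j701 Ω
|Z| = √(1600² + 701²) = 1750 Ω

1750 Ω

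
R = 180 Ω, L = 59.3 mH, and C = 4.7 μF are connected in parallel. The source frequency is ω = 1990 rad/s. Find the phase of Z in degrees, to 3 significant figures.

X_L = ωL = 118 Ω
X_C = 1/(ωC) = 107 Ω
Parallel: admittances add. Y = 1/R + 1/(jωL) + jωC
Y = (0.00556 + j0.000879) S
|Y| = 0.00562 S → |Z| = 1/|Y| = 178 Ω, ∠Z = −∠Y = -8.99°

-8.99°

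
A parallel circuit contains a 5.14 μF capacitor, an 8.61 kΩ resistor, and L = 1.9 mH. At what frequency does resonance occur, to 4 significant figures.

ω₀ = 1/√(LC) = 1/√(0.0019 × 5.14e-06) = 10120 rad/s
f₀ = ω₀/(2π) = 1.611 kHz

1.611 kHz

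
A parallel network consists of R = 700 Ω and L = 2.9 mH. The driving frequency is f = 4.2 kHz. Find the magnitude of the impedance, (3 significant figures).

76.1 Ω

ω = 2πf = 26390 rad/s
X_L = ωL = 76.5 Ω
Parallel: admittances add. Y = 1/R + 1/(jωL)
Y = (0.00143 − j0.0131) S
|Y| = 0.0131 S → |Z| = 1/|Y| = 76.1 Ω, ∠Z = −∠Y = 83.8°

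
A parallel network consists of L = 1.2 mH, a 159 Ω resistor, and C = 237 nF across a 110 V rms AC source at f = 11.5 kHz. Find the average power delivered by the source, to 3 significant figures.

ω = 2πf = 72260 rad/s
X_L = ωL = 86.7 Ω
X_C = 1/(ωC) = 58.4 Ω
Parallel: admittances add. Y = 1/R + 1/(jωL) + jωC
Y = (0.00629 + j0.00559) S
|Y| = 0.00842 S → |Z| = 1/|Y| = 119 Ω, ∠Z = −∠Y = -41.6°
I = V/|Z| = 926 mA
P = VI cos φ = 110 × 0.926 × cos(-41.6°) = 76.1 W

76.1 W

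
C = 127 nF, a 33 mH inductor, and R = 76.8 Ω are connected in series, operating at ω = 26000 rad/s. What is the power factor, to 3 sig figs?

0.137

X_L = ωL = 858 Ω
X_C = 1/(ωC) = 303 Ω
Net reactance X = X_L − X_C = 555 Ω
Z = 76.8 + j555 Ω
|Z| = √(76.8² + 555²) = 560 Ω
∠Z = arctan(555/76.8) = 82.1°
cos φ = cos(82.1°) = 0.137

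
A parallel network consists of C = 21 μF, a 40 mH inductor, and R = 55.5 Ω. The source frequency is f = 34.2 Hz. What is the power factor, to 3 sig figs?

0.159

ω = 2πf = 214.9 rad/s
X_L = ωL = 8.60 Ω
X_C = 1/(ωC) = 222 Ω
Parallel: admittances add. Y = 1/R + 1/(jωL) + jωC
Y = (0.0180 − j0.112) S
|Y| = 0.113 S → |Z| = 1/|Y| = 8.83 Ω, ∠Z = −∠Y = 80.8°
cos φ = cos(80.8°) = 0.159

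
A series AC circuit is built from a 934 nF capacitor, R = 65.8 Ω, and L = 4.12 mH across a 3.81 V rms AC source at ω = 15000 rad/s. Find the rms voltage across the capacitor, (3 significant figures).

4.09 V

X_L = ωL = 61.8 Ω
X_C = 1/(ωC) = 71.4 Ω
Net reactance X = X_L − X_C = -9.58 Ω
Z = 65.8 − j9.58 Ω
|Z| = √(65.8² + 9.58²) = 66.5 Ω
I = V/|Z| = 57.3 mA
V_C = I·|Z_C| = 0.0573 × 71.4 = 4.09 V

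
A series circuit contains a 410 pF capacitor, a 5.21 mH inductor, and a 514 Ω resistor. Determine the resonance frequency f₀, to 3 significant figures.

ω₀ = 1/√(LC) = 1/√(0.00521 × 4.1e-10) = 684200 rad/s
f₀ = ω₀/(2π) = 109 kHz

109 kHz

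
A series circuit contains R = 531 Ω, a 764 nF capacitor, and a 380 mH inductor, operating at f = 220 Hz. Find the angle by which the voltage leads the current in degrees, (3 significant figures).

-38.5°

ω = 2πf = 1382 rad/s
X_L = ωL = 525 Ω
X_C = 1/(ωC) = 947 Ω
Net reactance X = X_L − X_C = -422 Ω
Z = 531 − j422 Ω
|Z| = √(531² + 422²) = 678 Ω
∠Z = arctan(-422/531) = -38.5°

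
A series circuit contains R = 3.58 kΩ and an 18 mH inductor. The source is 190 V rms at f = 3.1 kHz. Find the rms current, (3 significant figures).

52.8 mA

ω = 2πf = 19480 rad/s
X_L = ωL = 351 Ω
Z = 3580 + j351 Ω
|Z| = √(3580² + 351²) = 3600 Ω
I = V/|Z| = 190/3600 = 52.8 mA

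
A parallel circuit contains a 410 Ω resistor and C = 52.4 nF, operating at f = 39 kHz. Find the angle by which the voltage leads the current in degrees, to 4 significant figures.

ω = 2πf = 245000 rad/s
X_C = 1/(ωC) = 77.88 Ω
Parallel: admittances add. Y = 1/R + jωC
Y = (0.002439 + j0.01284) S
|Y| = 0.01307 S → |Z| = 1/|Y| = 76.51 Ω, ∠Z = −∠Y = -79.24°

-79.24°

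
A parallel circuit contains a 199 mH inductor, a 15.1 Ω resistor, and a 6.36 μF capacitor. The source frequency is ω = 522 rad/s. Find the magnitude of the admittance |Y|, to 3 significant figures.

66.5 mS

X_L = ωL = 104 Ω
X_C = 1/(ωC) = 301 Ω
Parallel: admittances add. Y = 1/R + 1/(jωL) + jωC
Y = (0.0662 − j0.00631) S
|Y| = 0.0665 S → |Z| = 1/|Y| = 15.0 Ω, ∠Z = −∠Y = 5.44°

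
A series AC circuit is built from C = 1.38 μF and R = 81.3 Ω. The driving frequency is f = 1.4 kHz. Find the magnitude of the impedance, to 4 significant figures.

ω = 2πf = 8796 rad/s
X_C = 1/(ωC) = 82.38 Ω
Z = 81.30 − j82.38 Ω
|Z| = √(81.30² + 82.38²) = 115.7 Ω

115.7 Ω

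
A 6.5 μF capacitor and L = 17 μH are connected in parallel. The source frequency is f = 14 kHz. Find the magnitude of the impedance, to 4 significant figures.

ω = 2πf = 87960 rad/s
X_L = ωL = 1.495 Ω
X_C = 1/(ωC) = 1.749 Ω
Parallel: admittances add. Y = 1/(jωL) + jωC
Y = (0 − j0.09695) S
|Y| = 0.09695 S → |Z| = 1/|Y| = 10.31 Ω, ∠Z = −∠Y = 90.00°

10.31 Ω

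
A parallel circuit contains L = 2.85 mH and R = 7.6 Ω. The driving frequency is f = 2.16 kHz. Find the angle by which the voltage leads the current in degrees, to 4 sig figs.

ω = 2πf = 13570 rad/s
X_L = ωL = 38.68 Ω
Parallel: admittances add. Y = 1/R + 1/(jωL)
Y = (0.1316 − j0.02585) S
|Y| = 0.1341 S → |Z| = 1/|Y| = 7.457 Ω, ∠Z = −∠Y = 11.12°

11.12°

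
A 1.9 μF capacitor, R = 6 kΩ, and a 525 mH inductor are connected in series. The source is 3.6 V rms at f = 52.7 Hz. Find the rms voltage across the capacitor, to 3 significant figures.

ω = 2πf = 331.1 rad/s
X_L = ωL = 174 Ω
X_C = 1/(ωC) = 1590 Ω
Net reactance X = X_L − X_C = -1420 Ω
Z = 6000 − j1420 Ω
|Z| = √(6000² + 1420²) = 6160 Ω
I = V/|Z| = 584 μA
V_C = I·|Z_C| = 0.000584 × 1590 = 0.928 V

0.928 V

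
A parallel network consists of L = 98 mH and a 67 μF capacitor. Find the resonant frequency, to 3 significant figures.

ω₀ = 1/√(LC) = 1/√(0.098 × 6.7e-05) = 390.3 rad/s
f₀ = ω₀/(2π) = 62.1 Hz

62.1 Hz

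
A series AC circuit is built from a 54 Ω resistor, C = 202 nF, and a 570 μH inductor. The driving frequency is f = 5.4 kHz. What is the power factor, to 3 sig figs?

ω = 2πf = 33930 rad/s
X_L = ωL = 19.3 Ω
X_C = 1/(ωC) = 146 Ω
Net reactance X = X_L − X_C = -127 Ω
Z = 54.0 − j127 Ω
|Z| = √(54.0² + 127²) = 138 Ω
∠Z = arctan(-127/54.0) = -66.9°
cos φ = cos(-66.9°) = 0.392

0.392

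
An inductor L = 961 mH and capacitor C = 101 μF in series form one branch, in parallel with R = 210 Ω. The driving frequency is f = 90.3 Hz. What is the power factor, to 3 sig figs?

0.929

ω = 2πf = 567.4 rad/s
X_L = ωL = 545 Ω
X_C = 1/(ωC) = 17.5 Ω
Branch 1: Z₁ = R = 210 Ω
Branch 2 (series LC): Z₂ = j(X_L − X_C) = j528 Ω
Parallel: Z = Z₁Z₂/(Z₁+Z₂), |Z| = 195 Ω, ∠Z = 21.7°
cos φ = cos(21.7°) = 0.929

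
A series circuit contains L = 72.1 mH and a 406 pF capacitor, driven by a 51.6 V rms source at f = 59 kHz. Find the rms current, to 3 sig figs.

2.57 mA

ω = 2πf = 370700 rad/s
X_L = ωL = 26700 Ω
X_C = 1/(ωC) = 6640 Ω
Net reactance X = X_L − X_C = 20100 Ω
Z = j20100 Ω
|Z| = √(0² + 20100²) = 20100 Ω
I = V/|Z| = 51.6/20100 = 2.57 mA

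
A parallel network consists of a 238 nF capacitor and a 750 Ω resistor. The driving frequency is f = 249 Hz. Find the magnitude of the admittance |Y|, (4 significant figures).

1.384 mS

ω = 2πf = 1565 rad/s
X_C = 1/(ωC) = 2686 Ω
Parallel: admittances add. Y = 1/R + jωC
Y = (0.001333 + j0.0003724) S
|Y| = 0.001384 S → |Z| = 1/|Y| = 722.4 Ω, ∠Z = −∠Y = -15.60°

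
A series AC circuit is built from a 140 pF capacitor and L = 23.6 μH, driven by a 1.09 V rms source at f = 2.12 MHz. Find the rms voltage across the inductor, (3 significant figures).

ω = 2πf = 1.332e+07 rad/s
X_L = ωL = 314 Ω
X_C = 1/(ωC) = 536 Ω
Net reactance X = X_L − X_C = -222 Ω
Z = − j222 Ω
|Z| = √(0² + 222²) = 222 Ω
I = V/|Z| = 4.91 mA
V_L = I·|Z_L| = 0.00491 × 314 = 1.54 V

1.54 V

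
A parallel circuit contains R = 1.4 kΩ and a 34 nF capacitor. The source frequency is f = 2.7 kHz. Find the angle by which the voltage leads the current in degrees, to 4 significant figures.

-38.92°

ω = 2πf = 16960 rad/s
X_C = 1/(ωC) = 1734 Ω
Parallel: admittances add. Y = 1/R + jωC
Y = (0.0007143 + j0.0005768) S
|Y| = 0.0009181 S → |Z| = 1/|Y| = 1089 Ω, ∠Z = −∠Y = -38.92°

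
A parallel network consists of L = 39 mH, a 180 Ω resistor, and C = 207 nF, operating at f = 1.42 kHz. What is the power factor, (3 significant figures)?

0.983

ω = 2πf = 8922 rad/s
X_L = ωL = 348 Ω
X_C = 1/(ωC) = 541 Ω
Parallel: admittances add. Y = 1/R + 1/(jωL) + jωC
Y = (0.00556 − j0.00103) S
|Y| = 0.00565 S → |Z| = 1/|Y| = 177 Ω, ∠Z = −∠Y = 10.5°
cos φ = cos(10.5°) = 0.983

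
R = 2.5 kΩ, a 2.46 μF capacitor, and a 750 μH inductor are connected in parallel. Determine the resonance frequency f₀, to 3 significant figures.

3.71 kHz

ω₀ = 1/√(LC) = 1/√(0.00075 × 2.46e-06) = 23280 rad/s
f₀ = ω₀/(2π) = 3.71 kHz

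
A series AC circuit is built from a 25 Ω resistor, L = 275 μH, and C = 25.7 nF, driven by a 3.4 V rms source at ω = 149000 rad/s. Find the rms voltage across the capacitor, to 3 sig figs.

4.01 V

X_L = ωL = 41.0 Ω
X_C = 1/(ωC) = 261 Ω
Net reactance X = X_L − X_C = -220 Ω
Z = 25.0 − j220 Ω
|Z| = √(25.0² + 220²) = 222 Ω
I = V/|Z| = 15.3 mA
V_C = I·|Z_C| = 0.0153 × 261 = 4.01 V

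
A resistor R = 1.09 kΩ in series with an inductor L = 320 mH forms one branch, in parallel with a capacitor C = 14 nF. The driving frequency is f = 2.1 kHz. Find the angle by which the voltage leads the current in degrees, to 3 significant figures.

ω = 2πf = 13190 rad/s
X_L = ωL = 4220 Ω
X_C = 1/(ωC) = 5410 Ω
Branch 1 (R+jX_L): Z₁ = 1090 + j4220 Ω, |Z₁| = 4360 Ω
Branch 2 (−jX_C): Z₂ = −j5410 Ω
Parallel: Z = Z₁Z₂/(Z₁+Z₂), |Z| = 14600 Ω, ∠Z = 33.1°

33.1°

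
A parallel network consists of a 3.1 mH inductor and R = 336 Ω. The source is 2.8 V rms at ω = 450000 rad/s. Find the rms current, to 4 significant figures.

X_L = ωL = 1395 Ω
Parallel: admittances add. Y = 1/R + 1/(jωL)
Y = (0.002976 − j0.0007168) S
|Y| = 0.003061 S → |Z| = 1/|Y| = 326.7 Ω, ∠Z = −∠Y = 13.54°
I = V/|Z| = 2.8/326.7 = 8.572 mA

8.572 mA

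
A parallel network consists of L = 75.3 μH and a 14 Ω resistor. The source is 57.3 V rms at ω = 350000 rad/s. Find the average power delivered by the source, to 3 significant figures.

X_L = ωL = 26.4 Ω
Parallel: admittances add. Y = 1/R + 1/(jωL)
Y = (0.0714 − j0.0379) S
|Y| = 0.0809 S → |Z| = 1/|Y| = 12.4 Ω, ∠Z = −∠Y = 28.0°
I = V/|Z| = 4.63 A
P = VI cos φ = 57.3 × 4.63 × cos(28.0°) = 235 W

235 W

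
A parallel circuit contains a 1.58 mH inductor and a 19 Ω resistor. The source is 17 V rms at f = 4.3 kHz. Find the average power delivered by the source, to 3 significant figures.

15.2 W

ω = 2πf = 27020 rad/s
X_L = ωL = 42.7 Ω
Parallel: admittances add. Y = 1/R + 1/(jωL)
Y = (0.0526 − j0.0234) S
|Y| = 0.0576 S → |Z| = 1/|Y| = 17.4 Ω, ∠Z = −∠Y = 24.0°
I = V/|Z| = 979 mA
P = VI cos φ = 17 × 0.979 × cos(24.0°) = 15.2 W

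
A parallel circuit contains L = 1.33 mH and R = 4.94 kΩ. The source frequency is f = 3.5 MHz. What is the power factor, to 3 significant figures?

ω = 2πf = 2.199e+07 rad/s
X_L = ωL = 29200 Ω
Parallel: admittances add. Y = 1/R + 1/(jωL)
Y = (0.000202 − j3.42e-05) S
|Y| = 0.000205 S → |Z| = 1/|Y| = 4870 Ω, ∠Z = −∠Y = 9.59°
cos φ = cos(9.59°) = 0.986

0.986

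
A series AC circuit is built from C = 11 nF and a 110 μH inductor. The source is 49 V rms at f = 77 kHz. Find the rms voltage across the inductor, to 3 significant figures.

ω = 2πf = 483800 rad/s
X_L = ωL = 53.2 Ω
X_C = 1/(ωC) = 188 Ω
Net reactance X = X_L − X_C = -135 Ω
Z = − j135 Ω
|Z| = √(0² + 135²) = 135 Ω
I = V/|Z| = 364 mA
V_L = I·|Z_L| = 0.364 × 53.2 = 19.4 V

19.4 V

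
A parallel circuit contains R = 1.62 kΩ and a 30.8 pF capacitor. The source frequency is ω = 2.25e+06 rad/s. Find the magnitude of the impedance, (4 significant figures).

X_C = 1/(ωC) = 14430 Ω
Parallel: admittances add. Y = 1/R + jωC
Y = (0.0006173 + j6.93e-05) S
|Y| = 0.0006212 S → |Z| = 1/|Y| = 1610 Ω, ∠Z = −∠Y = -6.406°

1610 Ω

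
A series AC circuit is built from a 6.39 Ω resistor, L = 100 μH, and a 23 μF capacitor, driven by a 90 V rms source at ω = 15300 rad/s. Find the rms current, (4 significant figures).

13.80 A

X_L = ωL = 1.530 Ω
X_C = 1/(ωC) = 2.842 Ω
Net reactance X = X_L − X_C = -1.312 Ω
Z = 6.390 − j1.312 Ω
|Z| = √(6.390² + 1.312²) = 6.523 Ω
I = V/|Z| = 90/6.523 = 13.80 A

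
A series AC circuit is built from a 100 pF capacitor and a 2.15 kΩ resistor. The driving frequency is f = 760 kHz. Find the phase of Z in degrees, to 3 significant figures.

-44.2°

ω = 2πf = 4.775e+06 rad/s
X_C = 1/(ωC) = 2090 Ω
Z = 2150 − j2090 Ω
|Z| = √(2150² + 2090²) = 3000 Ω
∠Z = arctan(-2090/2150) = -44.2°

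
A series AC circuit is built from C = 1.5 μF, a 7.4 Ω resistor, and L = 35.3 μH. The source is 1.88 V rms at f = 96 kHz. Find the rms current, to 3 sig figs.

ω = 2πf = 603200 rad/s
X_L = ωL = 21.3 Ω
X_C = 1/(ωC) = 1.11 Ω
Net reactance X = X_L − X_C = 20.2 Ω
Z = 7.40 + j20.2 Ω
|Z| = √(7.40² + 20.2²) = 21.5 Ω
I = V/|Z| = 1.88/21.5 = 87.4 mA

87.4 mA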